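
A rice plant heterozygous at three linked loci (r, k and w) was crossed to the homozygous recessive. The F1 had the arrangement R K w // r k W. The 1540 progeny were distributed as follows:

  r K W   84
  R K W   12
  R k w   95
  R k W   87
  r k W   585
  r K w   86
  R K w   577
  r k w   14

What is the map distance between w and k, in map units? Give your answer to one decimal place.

13.3 map units

The two rarest classes, R K W and r k w, are the double crossovers. Comparing them with the parentals, only the w allele has switched, so w is the middle locus and the order is k – w – r.
Crossovers in the k–w interval produce the single-crossover classes R k w and r K W (95 + 84 = 179) plus the double crossovers (26).
RF(k–w) = (179 + 26) / 1540 = 205/1540 = 0.1331 → 13.3 map units.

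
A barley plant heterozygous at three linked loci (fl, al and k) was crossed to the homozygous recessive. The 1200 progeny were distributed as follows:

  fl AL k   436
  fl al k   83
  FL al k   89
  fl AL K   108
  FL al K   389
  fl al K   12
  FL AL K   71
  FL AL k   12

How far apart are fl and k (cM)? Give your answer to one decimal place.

The two most frequent reciprocal classes, FL al K and fl AL k, are the parental types, so the F1 was FL al K / fl AL k.
The two rarest classes, fl al K and FL AL k, are the double crossovers. Comparing them with the parentals, only the fl allele has switched, so fl is the middle locus and the order is k – fl – al.
Crossovers in the k–fl interval produce the single-crossover classes FL al k and fl AL K (89 + 108 = 197) plus the double crossovers (24).
RF(k–fl) = (197 + 24) / 1200 = 221/1200 = 0.1842 → 18.4 cM.

18.4 cM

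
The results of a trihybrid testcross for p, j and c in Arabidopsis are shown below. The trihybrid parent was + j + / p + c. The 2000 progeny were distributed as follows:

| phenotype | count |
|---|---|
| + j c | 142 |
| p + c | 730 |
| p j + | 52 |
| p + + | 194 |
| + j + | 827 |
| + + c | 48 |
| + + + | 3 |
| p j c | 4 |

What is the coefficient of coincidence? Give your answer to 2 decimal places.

The two rarest classes, + + + and p j c, are the double crossovers. Comparing them with the parentals, only the j allele has switched, so j is the middle locus and the order is p – j – c.
p–j: (100 + 7)/2000 = 0.0535; j–c: (336 + 7)/2000 = 0.1715.
Expected DCO frequency = 0.0535 × 0.1715 ≈ 0.00918; observed = 7/2000 ≈ 0.00350.
Coefficient of coincidence = 0.00350/0.00918 ≈ 0.38.

0.38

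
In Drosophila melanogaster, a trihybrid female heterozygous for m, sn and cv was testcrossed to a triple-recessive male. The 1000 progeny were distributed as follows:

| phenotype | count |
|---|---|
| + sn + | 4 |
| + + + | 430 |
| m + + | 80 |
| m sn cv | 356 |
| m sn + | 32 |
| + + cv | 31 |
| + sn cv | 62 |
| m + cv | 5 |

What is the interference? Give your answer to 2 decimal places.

The two most frequent reciprocal classes, m sn cv and + + +, are the parental types, so the F1 was m sn cv / + + +.
The two rarest classes, m + cv and + sn +, are the double crossovers. Comparing them with the parentals, only the sn allele has switched, so sn is the middle locus and the order is m – sn – cv.
m–sn: (142 + 9)/1000 = 0.1510; sn–cv: (63 + 9)/1000 = 0.0720.
Expected DCO frequency = 0.1510 × 0.0720 ≈ 0.01087; observed = 9/1000 ≈ 0.00900.
Coefficient of coincidence = 0.00900/0.01087 ≈ 0.83; interference = 1 − 0.83 = 0.17.

0.17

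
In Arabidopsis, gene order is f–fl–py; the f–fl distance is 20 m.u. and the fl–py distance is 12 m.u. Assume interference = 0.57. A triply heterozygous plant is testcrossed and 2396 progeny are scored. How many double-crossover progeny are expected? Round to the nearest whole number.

25

Map distances give recombination frequencies of 0.200 and 0.120 for the two intervals.
With interference 0.57 (so coincidence = 0.43), expected double-crossover frequency = 0.200 × 0.120 × 0.43 = 0.01032.
Expected number = 0.01032 × 2396 = 24.73 ≈ 25.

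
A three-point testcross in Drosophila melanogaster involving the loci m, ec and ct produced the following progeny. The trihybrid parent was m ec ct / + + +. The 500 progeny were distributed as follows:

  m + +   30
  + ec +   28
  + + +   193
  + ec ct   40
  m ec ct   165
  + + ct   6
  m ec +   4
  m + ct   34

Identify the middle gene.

The two rarest classes, m ec + and + + ct, are the double crossovers. Comparing them with the parentals, only the ct allele has switched, so ct is the middle locus and the order is ec – ct – m.

ct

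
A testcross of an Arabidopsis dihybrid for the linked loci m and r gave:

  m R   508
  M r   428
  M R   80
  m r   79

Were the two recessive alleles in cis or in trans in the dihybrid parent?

trans

The two most frequent classes are M r (428) and m R (508); these are the parental (non-recombinant) types.
So the F1 carried M r on one chromosome and m R on the other — the recessive alleles are on opposite chromosomes (trans / repulsion).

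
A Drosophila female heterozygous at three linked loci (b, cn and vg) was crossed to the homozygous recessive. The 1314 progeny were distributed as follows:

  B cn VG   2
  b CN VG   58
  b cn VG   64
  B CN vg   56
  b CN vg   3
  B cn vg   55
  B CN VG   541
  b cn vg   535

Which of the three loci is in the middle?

The two most frequent reciprocal classes, B CN VG and b cn vg, are the parental types, so the F1 was B CN VG / b cn vg.
The two rarest classes, B cn VG and b CN vg, are the double crossovers. Comparing them with the parentals, only the cn allele has switched, so cn is the middle locus and the order is b – cn – vg.

cn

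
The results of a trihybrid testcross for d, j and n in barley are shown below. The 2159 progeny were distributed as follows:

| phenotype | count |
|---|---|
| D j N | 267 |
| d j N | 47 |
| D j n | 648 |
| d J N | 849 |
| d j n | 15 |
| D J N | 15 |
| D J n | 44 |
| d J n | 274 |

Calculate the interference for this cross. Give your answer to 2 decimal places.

0.06

The two most frequent reciprocal classes, d J N and D j n, are the parental types, so the F1 was d J N / D j n.
The two rarest classes, D J N and d j n, are the double crossovers. Comparing them with the parentals, only the d allele has switched, so d is the middle locus and the order is j – d – n.
j–d: (91 + 30)/2159 = 0.0560; d–n: (541 + 30)/2159 = 0.2645.
Expected DCO frequency = 0.0560 × 0.2645 ≈ 0.01481; observed = 30/2159 ≈ 0.01390.
Coefficient of coincidence = 0.01390/0.01481 ≈ 0.94; interference = 1 − 0.94 = 0.06.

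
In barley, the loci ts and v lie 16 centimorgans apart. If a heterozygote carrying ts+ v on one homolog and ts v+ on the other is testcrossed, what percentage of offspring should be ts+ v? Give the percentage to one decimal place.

42.0%

A map distance of 16 centimorgans corresponds to a recombination frequency of 0.160.
The F1 is ts+ v / ts v+, so ts+ v is a parental gamete class with expected frequency (1 − r)/2 = 0.840/2 = 0.4200.
That is 0.4200 = 42.0% of the progeny.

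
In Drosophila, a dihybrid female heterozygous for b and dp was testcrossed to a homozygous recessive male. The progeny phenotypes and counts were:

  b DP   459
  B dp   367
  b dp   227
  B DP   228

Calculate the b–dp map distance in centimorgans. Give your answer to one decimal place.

The two most frequent classes, B dp (367) and b DP (459), are the parental types, so the F1 was B dp / b DP.
The recombinant classes are B DP and b dp: 228 + 227 = 455.
Recombination frequency = 455/1281 = 0.3552 ≈ 35.5%, i.e. 35.5 centimorgans.

35.5 centimorgans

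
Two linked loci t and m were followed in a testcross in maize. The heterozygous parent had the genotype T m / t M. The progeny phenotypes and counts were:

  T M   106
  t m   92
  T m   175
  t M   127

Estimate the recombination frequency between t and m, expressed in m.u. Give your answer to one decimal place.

39.6 m.u.

The recombinant classes are T M and t m: 106 + 92 = 198.
Recombination frequency = 198/500 = 0.3960 ≈ 39.6%, i.e. 39.6 m.u.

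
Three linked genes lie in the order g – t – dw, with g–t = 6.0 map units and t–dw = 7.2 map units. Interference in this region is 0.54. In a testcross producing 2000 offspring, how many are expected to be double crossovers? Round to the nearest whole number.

Map distances give recombination frequencies of 0.060 and 0.072 for the two intervals.
With interference 0.54 (so coincidence = 0.46), expected double-crossover frequency = 0.060 × 0.072 × 0.46 = 0.00199.
Expected number = 0.00199 × 2000 = 3.97 ≈ 4.

4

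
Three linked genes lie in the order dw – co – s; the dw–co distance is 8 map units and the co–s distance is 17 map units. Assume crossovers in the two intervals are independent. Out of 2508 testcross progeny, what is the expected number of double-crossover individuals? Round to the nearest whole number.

34

Map distances give recombination frequencies of 0.080 and 0.170 for the two intervals.
With no interference, expected double-crossover frequency = 0.080 × 0.170 = 0.01360.
Expected number = 0.01360 × 2508 = 34.11 ≈ 34.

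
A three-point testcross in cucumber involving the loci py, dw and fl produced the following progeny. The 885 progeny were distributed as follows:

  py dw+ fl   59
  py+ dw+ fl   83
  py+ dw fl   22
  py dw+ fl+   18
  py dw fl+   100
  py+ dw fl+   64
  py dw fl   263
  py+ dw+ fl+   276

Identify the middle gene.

py

The two most frequent reciprocal classes, py dw fl and py+ dw+ fl+, are the parental types, so the F1 was py dw fl / py+ dw+ fl+.
The two rarest classes, py+ dw fl and py dw+ fl+, are the double crossovers. Comparing them with the parentals, only the py allele has switched, so py is the middle locus and the order is fl – py – dw.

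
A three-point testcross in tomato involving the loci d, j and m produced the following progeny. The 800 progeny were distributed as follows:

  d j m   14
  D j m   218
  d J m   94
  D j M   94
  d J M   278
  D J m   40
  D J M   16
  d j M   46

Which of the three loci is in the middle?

d

The two most frequent reciprocal classes, d J M and D j m, are the parental types, so the F1 was d J M / D j m.
The two rarest classes, D J M and d j m, are the double crossovers. Comparing them with the parentals, only the d allele has switched, so d is the middle locus and the order is m – d – j.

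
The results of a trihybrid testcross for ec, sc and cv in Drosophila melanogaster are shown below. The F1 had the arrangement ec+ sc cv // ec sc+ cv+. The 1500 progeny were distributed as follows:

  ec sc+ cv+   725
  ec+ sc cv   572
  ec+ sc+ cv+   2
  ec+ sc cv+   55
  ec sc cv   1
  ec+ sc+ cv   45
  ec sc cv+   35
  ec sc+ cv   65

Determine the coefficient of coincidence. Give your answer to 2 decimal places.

0.44

The two rarest classes, ec sc cv and ec+ sc+ cv+, are the double crossovers. Comparing them with the parentals, only the ec allele has switched, so ec is the middle locus and the order is sc – ec – cv.
sc–ec: (80 + 3)/1500 = 0.0553; ec–cv: (120 + 3)/1500 = 0.0820.
Expected DCO frequency = 0.0553 × 0.0820 ≈ 0.00453; observed = 3/1500 ≈ 0.00200.
Coefficient of coincidence = 0.00200/0.00453 ≈ 0.44.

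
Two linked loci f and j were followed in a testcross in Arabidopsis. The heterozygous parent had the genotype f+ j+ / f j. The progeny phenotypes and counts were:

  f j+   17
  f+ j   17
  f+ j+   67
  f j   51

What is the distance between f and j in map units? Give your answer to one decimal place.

22.4 map units

The recombinant classes are f+ j and f j+: 17 + 17 = 34.
Recombination frequency = 34/152 = 0.2237 ≈ 22.4%, i.e. 22.4 map units.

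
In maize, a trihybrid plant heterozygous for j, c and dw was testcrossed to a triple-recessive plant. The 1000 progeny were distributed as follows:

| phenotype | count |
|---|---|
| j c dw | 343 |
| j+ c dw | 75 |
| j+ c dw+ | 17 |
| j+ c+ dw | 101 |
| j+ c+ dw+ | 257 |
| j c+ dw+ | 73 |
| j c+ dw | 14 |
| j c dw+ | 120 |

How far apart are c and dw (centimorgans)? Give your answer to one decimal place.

The two most frequent reciprocal classes, j c dw and j+ c+ dw+, are the parental types, so the F1 was j c dw / j+ c+ dw+.
The two rarest classes, j c+ dw and j+ c dw+, are the double crossovers. Comparing them with the parentals, only the c allele has switched, so c is the middle locus and the order is j – c – dw.
Crossovers in the c–dw interval produce the single-crossover classes j c dw+ and j+ c+ dw (120 + 101 = 221) plus the double crossovers (31).
RF(c–dw) = (221 + 31) / 1000 = 252/1000 = 0.2520 → 25.2 centimorgans.

25.2 centimorgans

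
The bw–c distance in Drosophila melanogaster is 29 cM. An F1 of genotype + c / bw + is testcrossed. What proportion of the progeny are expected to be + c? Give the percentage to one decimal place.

A map distance of 29 cM corresponds to a recombination frequency of 0.290.
The F1 is + c / bw +, so + c is a parental gamete class with expected frequency (1 − r)/2 = 0.710/2 = 0.3550.
That is 0.3550 = 35.5% of the progeny.

35.5%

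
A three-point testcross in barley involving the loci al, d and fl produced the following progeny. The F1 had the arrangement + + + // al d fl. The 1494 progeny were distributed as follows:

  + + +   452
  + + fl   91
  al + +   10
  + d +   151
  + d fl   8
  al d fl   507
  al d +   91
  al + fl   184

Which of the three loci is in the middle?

al

The two rarest classes, al + + and + d fl, are the double crossovers. Comparing them with the parentals, only the al allele has switched, so al is the middle locus and the order is d – al – fl.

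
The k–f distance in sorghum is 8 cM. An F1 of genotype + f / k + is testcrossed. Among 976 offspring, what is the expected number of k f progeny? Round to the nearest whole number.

A map distance of 8 cM corresponds to a recombination frequency of 0.080.
The F1 is + f / k +, so k f is a recombinant gamete class with expected frequency r/2 = 0.080/2 = 0.0400.
Expected number = 0.0400 × 976 = 39.04 ≈ 39.

39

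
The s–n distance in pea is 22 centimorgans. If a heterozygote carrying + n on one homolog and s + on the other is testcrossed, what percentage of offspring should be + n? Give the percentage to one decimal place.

A map distance of 22 centimorgans corresponds to a recombination frequency of 0.220.
The F1 is + n / s +, so + n is a parental gamete class with expected frequency (1 − r)/2 = 0.780/2 = 0.3900.
That is 0.3900 = 39.0% of the progeny.

39.0%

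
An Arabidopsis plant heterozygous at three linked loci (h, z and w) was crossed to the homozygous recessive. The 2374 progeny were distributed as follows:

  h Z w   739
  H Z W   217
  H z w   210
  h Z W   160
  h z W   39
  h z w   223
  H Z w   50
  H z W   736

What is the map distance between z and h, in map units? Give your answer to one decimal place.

22.3 map units

The two most frequent reciprocal classes, H z W and h Z w, are the parental types, so the F1 was H z W / h Z w.
The two rarest classes, h z W and H Z w, are the double crossovers. Comparing them with the parentals, only the h allele has switched, so h is the middle locus and the order is z – h – w.
Crossovers in the z–h interval produce the single-crossover classes H Z W and h z w (217 + 223 = 440) plus the double crossovers (89).
RF(z–h) = (440 + 89) / 2374 = 529/2374 = 0.2228 → 22.3 map units.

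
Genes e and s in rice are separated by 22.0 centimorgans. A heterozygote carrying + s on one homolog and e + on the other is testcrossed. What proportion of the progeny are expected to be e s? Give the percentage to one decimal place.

11.0%

A map distance of 22.0 centimorgans corresponds to a recombination frequency of 0.220.
The F1 is + s / e +, so e s is a recombinant gamete class with expected frequency r/2 = 0.220/2 = 0.1100.
That is 0.1100 = 11.0% of the progeny.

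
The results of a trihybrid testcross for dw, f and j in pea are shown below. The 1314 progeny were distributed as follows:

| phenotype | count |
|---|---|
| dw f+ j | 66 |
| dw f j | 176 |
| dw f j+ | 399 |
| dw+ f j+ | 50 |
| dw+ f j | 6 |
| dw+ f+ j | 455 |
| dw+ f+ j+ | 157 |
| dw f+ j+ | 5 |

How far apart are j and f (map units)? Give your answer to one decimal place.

The two most frequent reciprocal classes, dw+ f+ j and dw f j+, are the parental types, so the F1 was dw+ f+ j / dw f j+.
The two rarest classes, dw+ f j and dw f+ j+, are the double crossovers. Comparing them with the parentals, only the f allele has switched, so f is the middle locus and the order is j – f – dw.
Crossovers in the j–f interval produce the single-crossover classes dw+ f+ j+ and dw f j (157 + 176 = 333) plus the double crossovers (11).
RF(j–f) = (333 + 11) / 1314 = 344/1314 = 0.2618 → 26.2 map units.

26.2 map units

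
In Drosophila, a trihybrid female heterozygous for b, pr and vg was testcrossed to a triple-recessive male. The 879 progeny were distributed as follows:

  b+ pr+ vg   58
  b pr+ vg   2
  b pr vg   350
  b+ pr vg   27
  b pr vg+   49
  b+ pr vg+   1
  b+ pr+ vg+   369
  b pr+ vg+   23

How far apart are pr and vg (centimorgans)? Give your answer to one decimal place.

The two most frequent reciprocal classes, b pr vg and b+ pr+ vg+, are the parental types, so the F1 was b pr vg / b+ pr+ vg+.
The two rarest classes, b pr+ vg and b+ pr vg+, are the double crossovers. Comparing them with the parentals, only the pr allele has switched, so pr is the middle locus and the order is b – pr – vg.
Crossovers in the pr–vg interval produce the single-crossover classes b pr vg+ and b+ pr+ vg (49 + 58 = 107) plus the double crossovers (3).
RF(pr–vg) = (107 + 3) / 879 = 110/879 = 0.1251 → 12.5 centimorgans.

12.5 centimorgans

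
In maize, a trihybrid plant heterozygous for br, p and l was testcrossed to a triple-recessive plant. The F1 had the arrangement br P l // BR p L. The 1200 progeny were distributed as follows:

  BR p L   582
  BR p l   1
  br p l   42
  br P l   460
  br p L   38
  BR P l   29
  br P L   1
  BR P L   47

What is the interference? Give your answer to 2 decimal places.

0.62

The two rarest classes, br P L and BR p l, are the double crossovers. Comparing them with the parentals, only the l allele has switched, so l is the middle locus and the order is p – l – br.
p–l: (89 + 2)/1200 = 0.0758; l–br: (67 + 2)/1200 = 0.0575.
Expected DCO frequency = 0.0758 × 0.0575 ≈ 0.00436; observed = 2/1200 ≈ 0.00167.
Coefficient of coincidence = 0.00167/0.00436 ≈ 0.38; interference = 1 − 0.38 = 0.62.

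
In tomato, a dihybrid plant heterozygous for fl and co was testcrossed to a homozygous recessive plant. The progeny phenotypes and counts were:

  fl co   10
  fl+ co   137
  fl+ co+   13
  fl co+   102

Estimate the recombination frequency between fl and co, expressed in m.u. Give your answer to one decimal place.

The two most frequent classes, fl+ co (137) and fl co+ (102), are the parental types, so the F1 was fl+ co / fl co+.
The recombinant classes are fl+ co+ and fl co: 13 + 10 = 23.
Recombination frequency = 23/262 = 0.0878 ≈ 8.8%, i.e. 8.8 m.u.

8.8 m.u.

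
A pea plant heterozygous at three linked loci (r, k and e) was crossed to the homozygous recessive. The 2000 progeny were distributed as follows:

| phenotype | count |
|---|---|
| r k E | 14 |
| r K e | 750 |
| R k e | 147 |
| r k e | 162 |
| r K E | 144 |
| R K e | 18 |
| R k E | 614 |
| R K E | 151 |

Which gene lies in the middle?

The two most frequent reciprocal classes, R k E and r K e, are the parental types, so the F1 was R k E / r K e.
The two rarest classes, r k E and R K e, are the double crossovers. Comparing them with the parentals, only the r allele has switched, so r is the middle locus and the order is k – r – e.

r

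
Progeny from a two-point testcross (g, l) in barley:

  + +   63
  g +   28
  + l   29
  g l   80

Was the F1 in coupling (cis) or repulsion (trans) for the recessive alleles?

The two most frequent classes are + + (63) and g l (80); these are the parental (non-recombinant) types.
So the F1 carried + + on one chromosome and g l on the other — the recessive alleles are on the same chromosome (cis / coupling).

cis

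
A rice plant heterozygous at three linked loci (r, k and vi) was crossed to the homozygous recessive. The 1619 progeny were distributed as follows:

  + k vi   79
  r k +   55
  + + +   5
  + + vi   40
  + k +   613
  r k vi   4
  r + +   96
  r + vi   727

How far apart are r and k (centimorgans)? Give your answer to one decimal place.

6.4 centimorgans

The two most frequent reciprocal classes, r + vi and + k +, are the parental types, so the F1 was r + vi / + k +.
The two rarest classes, r k vi and + + +, are the double crossovers. Comparing them with the parentals, only the k allele has switched, so k is the middle locus and the order is vi – k – r.
Crossovers in the k–r interval produce the single-crossover classes + + vi and r k + (40 + 55 = 95) plus the double crossovers (9).
RF(k–r) = (95 + 9) / 1619 = 104/1619 = 0.0642 → 6.4 centimorgans.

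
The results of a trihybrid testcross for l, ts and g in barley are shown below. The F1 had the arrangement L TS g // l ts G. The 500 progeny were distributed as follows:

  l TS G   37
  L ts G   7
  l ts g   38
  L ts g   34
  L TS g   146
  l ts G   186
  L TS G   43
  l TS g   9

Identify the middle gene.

l

The two rarest classes, l TS g and L ts G, are the double crossovers. Comparing them with the parentals, only the l allele has switched, so l is the middle locus and the order is g – l – ts.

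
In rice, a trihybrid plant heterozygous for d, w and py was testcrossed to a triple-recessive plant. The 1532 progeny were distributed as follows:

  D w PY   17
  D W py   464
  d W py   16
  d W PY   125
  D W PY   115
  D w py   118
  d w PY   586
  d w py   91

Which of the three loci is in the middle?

The two most frequent reciprocal classes, D W py and d w PY, are the parental types, so the F1 was D W py / d w PY.
The two rarest classes, d W py and D w PY, are the double crossovers. Comparing them with the parentals, only the d allele has switched, so d is the middle locus and the order is w – d – py.

d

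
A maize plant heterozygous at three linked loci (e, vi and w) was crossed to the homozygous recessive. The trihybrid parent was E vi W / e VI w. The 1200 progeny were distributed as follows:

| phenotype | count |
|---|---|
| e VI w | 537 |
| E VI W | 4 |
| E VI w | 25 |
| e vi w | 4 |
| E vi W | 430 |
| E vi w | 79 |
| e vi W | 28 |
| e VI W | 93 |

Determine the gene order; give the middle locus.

vi

The two rarest classes, E VI W and e vi w, are the double crossovers. Comparing them with the parentals, only the vi allele has switched, so vi is the middle locus and the order is e – vi – w.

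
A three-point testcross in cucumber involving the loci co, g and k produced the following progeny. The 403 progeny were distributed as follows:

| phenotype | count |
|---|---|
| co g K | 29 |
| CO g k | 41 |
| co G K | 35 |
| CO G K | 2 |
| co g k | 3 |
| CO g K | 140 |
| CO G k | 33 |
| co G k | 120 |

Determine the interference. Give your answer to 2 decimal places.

0.63

The two most frequent reciprocal classes, CO g K and co G k, are the parental types, so the F1 was CO g K / co G k.
The two rarest classes, CO G K and co g k, are the double crossovers. Comparing them with the parentals, only the g allele has switched, so g is the middle locus and the order is k – g – co.
k–g: (76 + 5)/403 = 0.2010; g–co: (62 + 5)/403 = 0.1663.
Expected DCO frequency = 0.2010 × 0.1663 ≈ 0.03343; observed = 5/403 ≈ 0.01241.
Coefficient of coincidence = 0.01241/0.03343 ≈ 0.37; interference = 1 − 0.37 = 0.63.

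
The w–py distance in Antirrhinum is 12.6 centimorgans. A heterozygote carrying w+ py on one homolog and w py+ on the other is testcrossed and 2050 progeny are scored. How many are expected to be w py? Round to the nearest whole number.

129

A map distance of 12.6 centimorgans corresponds to a recombination frequency of 0.126.
The F1 is w+ py / w py+, so w py is a recombinant gamete class with expected frequency r/2 = 0.126/2 = 0.0630.
Expected number = 0.0630 × 2050 = 129.15 ≈ 129.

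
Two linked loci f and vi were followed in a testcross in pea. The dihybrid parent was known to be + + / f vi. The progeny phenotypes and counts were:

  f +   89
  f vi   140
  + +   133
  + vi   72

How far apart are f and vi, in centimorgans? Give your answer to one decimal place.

The recombinant classes are + vi and f +: 72 + 89 = 161.
Recombination frequency = 161/434 = 0.3710 ≈ 37.1%, i.e. 37.1 centimorgans.

37.1 centimorgans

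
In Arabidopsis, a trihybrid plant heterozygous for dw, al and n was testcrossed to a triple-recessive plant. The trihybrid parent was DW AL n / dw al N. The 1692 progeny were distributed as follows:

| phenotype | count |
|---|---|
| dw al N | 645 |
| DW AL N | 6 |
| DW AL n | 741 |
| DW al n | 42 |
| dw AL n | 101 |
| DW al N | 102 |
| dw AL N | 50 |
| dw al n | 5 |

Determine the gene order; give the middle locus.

The two rarest classes, DW AL N and dw al n, are the double crossovers. Comparing them with the parentals, only the n allele has switched, so n is the middle locus and the order is al – n – dw.

n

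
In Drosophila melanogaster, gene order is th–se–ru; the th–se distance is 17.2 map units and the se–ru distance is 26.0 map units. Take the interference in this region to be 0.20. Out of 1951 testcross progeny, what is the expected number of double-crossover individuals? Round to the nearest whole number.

Map distances give recombination frequencies of 0.172 and 0.260 for the two intervals.
With interference 0.20 (so coincidence = 0.80), expected double-crossover frequency = 0.172 × 0.260 × 0.80 = 0.03578.
Expected number = 0.03578 × 1951 = 69.80 ≈ 70.

70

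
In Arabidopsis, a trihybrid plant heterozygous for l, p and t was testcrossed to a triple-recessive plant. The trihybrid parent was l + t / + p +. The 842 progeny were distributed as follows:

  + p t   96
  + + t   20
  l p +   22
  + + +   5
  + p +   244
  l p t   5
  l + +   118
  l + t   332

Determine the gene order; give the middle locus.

p

The two rarest classes, l p t and + + +, are the double crossovers. Comparing them with the parentals, only the p allele has switched, so p is the middle locus and the order is l – p – t.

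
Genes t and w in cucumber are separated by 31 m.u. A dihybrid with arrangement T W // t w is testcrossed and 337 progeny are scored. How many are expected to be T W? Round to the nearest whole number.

A map distance of 31 m.u. corresponds to a recombination frequency of 0.310.
The F1 is T W / t w, so T W is a parental gamete class with expected frequency (1 − r)/2 = 0.690/2 = 0.3450.
Expected number = 0.3450 × 337 = 116.26 ≈ 116.

116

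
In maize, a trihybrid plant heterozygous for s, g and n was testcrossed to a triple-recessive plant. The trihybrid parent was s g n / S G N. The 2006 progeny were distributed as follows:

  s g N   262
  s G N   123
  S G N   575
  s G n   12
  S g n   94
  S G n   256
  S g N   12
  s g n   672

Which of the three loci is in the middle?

The two rarest classes, s G n and S g N, are the double crossovers. Comparing them with the parentals, only the g allele has switched, so g is the middle locus and the order is s – g – n.

g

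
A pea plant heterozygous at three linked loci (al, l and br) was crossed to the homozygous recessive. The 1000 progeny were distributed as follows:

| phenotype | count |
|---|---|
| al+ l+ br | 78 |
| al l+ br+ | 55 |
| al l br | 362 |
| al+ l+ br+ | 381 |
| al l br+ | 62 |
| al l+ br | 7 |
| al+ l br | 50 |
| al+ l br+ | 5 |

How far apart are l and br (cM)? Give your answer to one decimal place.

15.2 cM

The two most frequent reciprocal classes, al l br and al+ l+ br+, are the parental types, so the F1 was al l br / al+ l+ br+.
The two rarest classes, al l+ br and al+ l br+, are the double crossovers. Comparing them with the parentals, only the l allele has switched, so l is the middle locus and the order is br – l – al.
Crossovers in the br–l interval produce the single-crossover classes al l br+ and al+ l+ br (62 + 78 = 140) plus the double crossovers (12).
RF(br–l) = (140 + 12) / 1000 = 152/1000 = 0.1520 → 15.2 cM.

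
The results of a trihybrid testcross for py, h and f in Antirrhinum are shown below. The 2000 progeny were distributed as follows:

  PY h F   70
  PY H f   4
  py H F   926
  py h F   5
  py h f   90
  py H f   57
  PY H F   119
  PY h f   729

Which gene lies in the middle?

The two most frequent reciprocal classes, PY h f and py H F, are the parental types, so the F1 was PY h f / py H F.
The two rarest classes, PY H f and py h F, are the double crossovers. Comparing them with the parentals, only the h allele has switched, so h is the middle locus and the order is py – h – f.

h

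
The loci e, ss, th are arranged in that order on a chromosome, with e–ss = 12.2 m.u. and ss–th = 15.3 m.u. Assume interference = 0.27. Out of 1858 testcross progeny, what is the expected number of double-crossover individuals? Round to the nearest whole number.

Map distances give recombination frequencies of 0.122 and 0.153 for the two intervals.
With interference 0.27 (so coincidence = 0.73), expected double-crossover frequency = 0.122 × 0.153 × 0.73 = 0.01363.
Expected number = 0.01363 × 1858 = 25.32 ≈ 25.

25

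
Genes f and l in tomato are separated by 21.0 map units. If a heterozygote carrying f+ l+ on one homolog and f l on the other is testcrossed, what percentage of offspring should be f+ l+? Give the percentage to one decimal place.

39.5%

A map distance of 21.0 map units corresponds to a recombination frequency of 0.210.
The F1 is f+ l+ / f l, so f+ l+ is a parental gamete class with expected frequency (1 − r)/2 = 0.790/2 = 0.3950.
That is 0.3950 = 39.5% of the progeny.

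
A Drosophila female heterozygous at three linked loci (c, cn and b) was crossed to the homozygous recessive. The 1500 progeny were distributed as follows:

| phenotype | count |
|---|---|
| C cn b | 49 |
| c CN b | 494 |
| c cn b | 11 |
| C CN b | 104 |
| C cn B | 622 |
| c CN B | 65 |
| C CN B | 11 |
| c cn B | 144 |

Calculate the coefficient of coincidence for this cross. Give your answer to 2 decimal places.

0.90

The two most frequent reciprocal classes, C cn B and c CN b, are the parental types, so the F1 was C cn B / c CN b.
The two rarest classes, C CN B and c cn b, are the double crossovers. Comparing them with the parentals, only the cn allele has switched, so cn is the middle locus and the order is b – cn – c.
b–cn: (114 + 22)/1500 = 0.0907; cn–c: (248 + 22)/1500 = 0.1800.
Expected DCO frequency = 0.0907 × 0.1800 ≈ 0.01633; observed = 22/1500 ≈ 0.01467.
Coefficient of coincidence = 0.01467/0.01633 ≈ 0.90.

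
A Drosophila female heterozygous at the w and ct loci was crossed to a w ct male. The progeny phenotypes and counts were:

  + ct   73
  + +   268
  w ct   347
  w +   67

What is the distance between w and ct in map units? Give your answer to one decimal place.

The two most frequent classes, + + (268) and w ct (347), are the parental types, so the F1 was + + / w ct.
The recombinant classes are + ct and w +: 73 + 67 = 140.
Recombination frequency = 140/755 = 0.1854 ≈ 18.5%, i.e. 18.5 map units.

18.5 map units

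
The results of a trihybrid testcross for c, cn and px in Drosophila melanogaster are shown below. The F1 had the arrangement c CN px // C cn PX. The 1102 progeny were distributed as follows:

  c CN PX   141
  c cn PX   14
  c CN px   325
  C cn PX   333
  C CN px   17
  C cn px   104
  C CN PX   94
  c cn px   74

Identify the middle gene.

The two rarest classes, C CN px and c cn PX, are the double crossovers. Comparing them with the parentals, only the c allele has switched, so c is the middle locus and the order is px – c – cn.

c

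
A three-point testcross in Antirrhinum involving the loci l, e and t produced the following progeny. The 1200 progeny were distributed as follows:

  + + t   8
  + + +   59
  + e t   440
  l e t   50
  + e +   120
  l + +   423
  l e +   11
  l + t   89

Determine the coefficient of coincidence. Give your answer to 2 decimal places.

The two most frequent reciprocal classes, + e t and l + +, are the parental types, so the F1 was + e t / l + +.
The two rarest classes, + + t and l e +, are the double crossovers. Comparing them with the parentals, only the e allele has switched, so e is the middle locus and the order is l – e – t.
l–e: (109 + 19)/1200 = 0.1067; e–t: (209 + 19)/1200 = 0.1900.
Expected DCO frequency = 0.1067 × 0.1900 ≈ 0.02027; observed = 19/1200 ≈ 0.01583.
Coefficient of coincidence = 0.01583/0.02027 ≈ 0.78.

0.78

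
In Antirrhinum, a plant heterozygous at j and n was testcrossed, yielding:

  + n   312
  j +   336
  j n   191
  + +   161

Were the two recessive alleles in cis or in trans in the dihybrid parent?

trans

The two most frequent classes are + n (312) and j + (336); these are the parental (non-recombinant) types.
So the F1 carried + n on one chromosome and j + on the other — the recessive alleles are on opposite chromosomes (trans / repulsion).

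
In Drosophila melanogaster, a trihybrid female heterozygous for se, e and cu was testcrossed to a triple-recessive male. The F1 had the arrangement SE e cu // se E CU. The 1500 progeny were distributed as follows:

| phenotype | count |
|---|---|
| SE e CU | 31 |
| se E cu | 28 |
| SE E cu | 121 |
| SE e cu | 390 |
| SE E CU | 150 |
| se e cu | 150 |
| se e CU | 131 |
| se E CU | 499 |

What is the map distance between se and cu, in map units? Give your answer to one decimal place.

23.9 map units

The two rarest classes, SE e CU and se E cu, are the double crossovers. Comparing them with the parentals, only the cu allele has switched, so cu is the middle locus and the order is e – cu – se.
Crossovers in the cu–se interval produce the single-crossover classes se e cu and SE E CU (150 + 150 = 300) plus the double crossovers (59).
RF(cu–se) = (300 + 59) / 1500 = 359/1500 = 0.2393 → 23.9 map units.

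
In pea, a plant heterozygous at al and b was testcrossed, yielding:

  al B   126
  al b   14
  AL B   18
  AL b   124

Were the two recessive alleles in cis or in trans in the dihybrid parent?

The two most frequent classes are AL b (124) and al B (126); these are the parental (non-recombinant) types.
So the F1 carried AL b on one chromosome and al B on the other — the recessive alleles are on opposite chromosomes (trans / repulsion).

trans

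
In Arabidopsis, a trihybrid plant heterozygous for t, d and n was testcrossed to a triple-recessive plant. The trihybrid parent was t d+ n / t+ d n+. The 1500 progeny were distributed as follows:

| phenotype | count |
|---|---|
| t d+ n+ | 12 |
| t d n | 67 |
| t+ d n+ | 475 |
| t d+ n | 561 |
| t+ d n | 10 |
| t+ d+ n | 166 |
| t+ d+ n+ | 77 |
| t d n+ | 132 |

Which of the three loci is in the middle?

n

The two rarest classes, t d+ n+ and t+ d n, are the double crossovers. Comparing them with the parentals, only the n allele has switched, so n is the middle locus and the order is d – n – t.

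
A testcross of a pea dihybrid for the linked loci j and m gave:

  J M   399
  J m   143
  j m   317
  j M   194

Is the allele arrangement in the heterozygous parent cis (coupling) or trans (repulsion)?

The two most frequent classes are J M (399) and j m (317); these are the parental (non-recombinant) types.
So the F1 carried J M on one chromosome and j m on the other — the recessive alleles are on the same chromosome (cis / coupling).

cis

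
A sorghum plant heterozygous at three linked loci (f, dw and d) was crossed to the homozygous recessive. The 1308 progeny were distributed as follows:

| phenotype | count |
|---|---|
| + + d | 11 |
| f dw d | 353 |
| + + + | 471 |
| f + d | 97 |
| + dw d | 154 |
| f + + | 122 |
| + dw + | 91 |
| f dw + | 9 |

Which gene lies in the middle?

The two most frequent reciprocal classes, f dw d and + + +, are the parental types, so the F1 was f dw d / + + +.
The two rarest classes, f dw + and + + d, are the double crossovers. Comparing them with the parentals, only the d allele has switched, so d is the middle locus and the order is f – d – dw.

d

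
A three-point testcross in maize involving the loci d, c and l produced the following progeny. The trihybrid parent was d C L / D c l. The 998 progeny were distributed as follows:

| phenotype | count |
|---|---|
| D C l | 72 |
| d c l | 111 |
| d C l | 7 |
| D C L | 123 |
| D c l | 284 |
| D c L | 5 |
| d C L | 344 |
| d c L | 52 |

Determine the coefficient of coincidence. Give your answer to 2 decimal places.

0.36

The two rarest classes, d C l and D c L, are the double crossovers. Comparing them with the parentals, only the l allele has switched, so l is the middle locus and the order is d – l – c.
d–l: (234 + 12)/998 = 0.2465; l–c: (124 + 12)/998 = 0.1363.
Expected DCO frequency = 0.2465 × 0.1363 ≈ 0.03360; observed = 12/998 ≈ 0.01202.
Coefficient of coincidence = 0.01202/0.03360 ≈ 0.36.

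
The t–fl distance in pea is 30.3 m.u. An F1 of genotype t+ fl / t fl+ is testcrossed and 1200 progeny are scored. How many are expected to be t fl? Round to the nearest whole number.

182

A map distance of 30.3 m.u. corresponds to a recombination frequency of 0.303.
The F1 is t+ fl / t fl+, so t fl is a recombinant gamete class with expected frequency r/2 = 0.303/2 = 0.1515.
Expected number = 0.1515 × 1200 = 181.80 ≈ 182.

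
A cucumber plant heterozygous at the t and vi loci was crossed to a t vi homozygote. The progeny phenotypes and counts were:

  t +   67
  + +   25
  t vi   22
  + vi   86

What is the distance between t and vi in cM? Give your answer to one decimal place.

23.5 cM

The two most frequent classes, + vi (86) and t + (67), are the parental types, so the F1 was + vi / t +.
The recombinant classes are + + and t vi: 25 + 22 = 47.
Recombination frequency = 47/200 = 0.2350 ≈ 23.5%, i.e. 23.5 cM.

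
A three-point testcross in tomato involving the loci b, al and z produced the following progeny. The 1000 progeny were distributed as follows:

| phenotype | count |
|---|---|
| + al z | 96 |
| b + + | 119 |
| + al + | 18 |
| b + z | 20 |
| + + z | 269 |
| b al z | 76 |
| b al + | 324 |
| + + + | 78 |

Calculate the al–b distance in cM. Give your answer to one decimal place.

The two most frequent reciprocal classes, + + z and b al +, are the parental types, so the F1 was + + z / b al +.
The two rarest classes, b + z and + al +, are the double crossovers. Comparing them with the parentals, only the b allele has switched, so b is the middle locus and the order is z – b – al.
Crossovers in the b–al interval produce the single-crossover classes + al z and b + + (96 + 119 = 215) plus the double crossovers (38).
RF(b–al) = (215 + 38) / 1000 = 253/1000 = 0.2530 → 25.3 cM.

25.3 cM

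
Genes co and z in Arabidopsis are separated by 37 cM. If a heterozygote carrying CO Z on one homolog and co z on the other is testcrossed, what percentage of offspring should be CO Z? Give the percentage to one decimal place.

31.5%

A map distance of 37 cM corresponds to a recombination frequency of 0.370.
The F1 is CO Z / co z, so CO Z is a parental gamete class with expected frequency (1 − r)/2 = 0.630/2 = 0.3150.
That is 0.3150 = 31.5% of the progeny.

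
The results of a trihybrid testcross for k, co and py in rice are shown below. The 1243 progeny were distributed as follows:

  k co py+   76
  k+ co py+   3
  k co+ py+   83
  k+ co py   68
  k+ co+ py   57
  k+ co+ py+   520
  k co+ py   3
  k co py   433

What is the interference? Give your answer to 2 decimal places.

The two most frequent reciprocal classes, k co py and k+ co+ py+, are the parental types, so the F1 was k co py / k+ co+ py+.
The two rarest classes, k co+ py and k+ co py+, are the double crossovers. Comparing them with the parentals, only the co allele has switched, so co is the middle locus and the order is py – co – k.
py–co: (133 + 6)/1243 = 0.1118; co–k: (151 + 6)/1243 = 0.1263.
Expected DCO frequency = 0.1118 × 0.1263 ≈ 0.01412; observed = 6/1243 ≈ 0.00483.
Coefficient of coincidence = 0.00483/0.01412 ≈ 0.34; interference = 1 − 0.34 = 0.66.

0.66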